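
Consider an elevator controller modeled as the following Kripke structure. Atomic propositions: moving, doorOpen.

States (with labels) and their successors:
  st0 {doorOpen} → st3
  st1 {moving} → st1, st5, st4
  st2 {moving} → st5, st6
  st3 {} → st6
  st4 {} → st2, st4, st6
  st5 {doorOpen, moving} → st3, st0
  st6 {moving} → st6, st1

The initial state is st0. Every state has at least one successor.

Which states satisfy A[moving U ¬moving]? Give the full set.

States satisfying moving: {st1, st2, st5, st6}.
States satisfying ¬moving: {st0, st3, st4}.
States satisfying A[moving U ¬moving]: {st0, st3, st4, st5}.

{st0, st3, st4, st5}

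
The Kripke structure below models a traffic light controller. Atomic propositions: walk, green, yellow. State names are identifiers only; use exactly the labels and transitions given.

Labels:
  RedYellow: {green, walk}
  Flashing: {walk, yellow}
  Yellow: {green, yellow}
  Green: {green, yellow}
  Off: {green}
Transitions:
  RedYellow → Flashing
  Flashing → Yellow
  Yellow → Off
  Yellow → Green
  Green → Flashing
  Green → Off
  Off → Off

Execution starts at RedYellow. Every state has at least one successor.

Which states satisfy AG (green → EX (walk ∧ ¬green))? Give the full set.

States satisfying green → EX (walk ∧ ¬green): {RedYellow, Flashing, Green}.
States satisfying AG (green → EX (walk ∧ ¬green)): ∅.

none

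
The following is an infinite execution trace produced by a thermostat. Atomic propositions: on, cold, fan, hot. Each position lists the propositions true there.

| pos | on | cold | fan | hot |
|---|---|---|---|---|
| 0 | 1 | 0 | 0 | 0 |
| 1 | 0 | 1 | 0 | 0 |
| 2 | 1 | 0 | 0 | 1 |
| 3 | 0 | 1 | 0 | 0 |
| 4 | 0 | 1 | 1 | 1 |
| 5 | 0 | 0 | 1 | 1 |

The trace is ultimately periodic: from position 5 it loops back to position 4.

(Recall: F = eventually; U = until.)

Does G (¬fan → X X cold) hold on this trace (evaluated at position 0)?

¬fan → X X cold must hold at every position from 0 onward. It fails at position 0, so G (¬fan → X X cold) is false.
Positions where ¬fan holds: 0, 1, 2, 3.
Check X X cold at each: 0→fails, 1→ok, 2→ok, 3→fails.

No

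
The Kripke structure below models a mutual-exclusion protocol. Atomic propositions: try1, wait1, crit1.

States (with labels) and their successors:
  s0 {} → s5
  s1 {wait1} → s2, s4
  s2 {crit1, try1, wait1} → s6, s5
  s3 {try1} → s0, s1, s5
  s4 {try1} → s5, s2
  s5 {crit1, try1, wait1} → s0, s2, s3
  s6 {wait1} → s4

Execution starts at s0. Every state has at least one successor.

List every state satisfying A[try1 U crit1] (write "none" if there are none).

{s2, s4, s5}

States satisfying try1: {s2, s3, s4, s5}.
States satisfying crit1: {s2, s5}.
States satisfying A[try1 U crit1]: {s2, s4, s5}.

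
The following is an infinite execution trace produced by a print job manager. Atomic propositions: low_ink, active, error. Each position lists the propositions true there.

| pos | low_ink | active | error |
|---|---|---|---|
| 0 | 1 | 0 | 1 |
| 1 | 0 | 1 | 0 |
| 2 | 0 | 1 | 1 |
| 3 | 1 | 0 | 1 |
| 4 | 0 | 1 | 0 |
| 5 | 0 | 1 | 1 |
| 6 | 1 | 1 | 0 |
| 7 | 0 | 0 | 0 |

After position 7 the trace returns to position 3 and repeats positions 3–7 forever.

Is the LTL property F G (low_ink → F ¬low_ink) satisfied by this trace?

Yes

G (low_ink → F ¬low_ink) holds at position 0, which is reachable from 0, so F G (low_ink → F ¬low_ink) holds.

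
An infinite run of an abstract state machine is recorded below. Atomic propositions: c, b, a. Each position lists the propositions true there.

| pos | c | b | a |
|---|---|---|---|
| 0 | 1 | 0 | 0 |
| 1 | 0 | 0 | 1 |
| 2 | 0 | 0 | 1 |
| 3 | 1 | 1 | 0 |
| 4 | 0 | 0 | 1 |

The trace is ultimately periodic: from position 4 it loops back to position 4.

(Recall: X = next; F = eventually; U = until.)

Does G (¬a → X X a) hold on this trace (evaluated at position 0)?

Yes

¬a → X X a holds at every position 0..4, and those are all positions ever visited, so G (¬a → X X a) holds.
Positions where ¬a holds: 0, 3.
Check X X a at each: 0→ok, 3→ok.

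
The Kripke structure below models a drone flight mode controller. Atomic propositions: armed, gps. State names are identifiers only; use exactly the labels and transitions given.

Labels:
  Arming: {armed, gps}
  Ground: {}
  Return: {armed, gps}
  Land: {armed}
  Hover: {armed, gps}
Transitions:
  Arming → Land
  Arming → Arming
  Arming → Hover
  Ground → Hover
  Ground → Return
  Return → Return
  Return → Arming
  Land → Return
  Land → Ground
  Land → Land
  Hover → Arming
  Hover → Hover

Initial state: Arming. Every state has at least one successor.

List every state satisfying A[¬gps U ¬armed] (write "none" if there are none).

{Ground}

States satisfying ¬gps: {Ground, Land}.
States satisfying ¬armed: {Ground}.
States satisfying A[¬gps U ¬armed]: {Ground}.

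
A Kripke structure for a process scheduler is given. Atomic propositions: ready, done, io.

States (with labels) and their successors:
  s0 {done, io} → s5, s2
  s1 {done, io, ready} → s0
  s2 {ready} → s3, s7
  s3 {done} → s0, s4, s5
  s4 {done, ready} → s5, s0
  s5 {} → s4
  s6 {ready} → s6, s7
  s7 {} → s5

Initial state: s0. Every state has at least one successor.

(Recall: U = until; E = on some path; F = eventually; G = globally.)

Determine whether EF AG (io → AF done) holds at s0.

Yes

States satisfying AG (io → AF done): {s0, s1, s2, s3, s4, s5, s6, s7}.
States satisfying EF AG (io → AF done): {s0, s1, s2, s3, s4, s5, s6, s7}.
Some path from s0 reaches a state where AG (io → AF done) holds.
s0 ∈ Sat(EF AG (io → AF done)).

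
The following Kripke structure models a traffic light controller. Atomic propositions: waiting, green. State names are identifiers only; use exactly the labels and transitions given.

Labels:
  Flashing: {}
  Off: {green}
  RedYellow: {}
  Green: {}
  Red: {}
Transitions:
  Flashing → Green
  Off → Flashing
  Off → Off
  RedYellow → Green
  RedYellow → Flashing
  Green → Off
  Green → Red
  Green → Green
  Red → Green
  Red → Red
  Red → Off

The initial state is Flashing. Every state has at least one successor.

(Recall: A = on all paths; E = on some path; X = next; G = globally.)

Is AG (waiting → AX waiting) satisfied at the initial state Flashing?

States satisfying waiting → AX waiting: {Flashing, Off, RedYellow, Green, Red}.
States satisfying AG (waiting → AX waiting): {Flashing, Off, RedYellow, Green, Red}.
Every state reachable from Flashing satisfies waiting → AX waiting.
Flashing ∈ Sat(AG (waiting → AX waiting)).

Holds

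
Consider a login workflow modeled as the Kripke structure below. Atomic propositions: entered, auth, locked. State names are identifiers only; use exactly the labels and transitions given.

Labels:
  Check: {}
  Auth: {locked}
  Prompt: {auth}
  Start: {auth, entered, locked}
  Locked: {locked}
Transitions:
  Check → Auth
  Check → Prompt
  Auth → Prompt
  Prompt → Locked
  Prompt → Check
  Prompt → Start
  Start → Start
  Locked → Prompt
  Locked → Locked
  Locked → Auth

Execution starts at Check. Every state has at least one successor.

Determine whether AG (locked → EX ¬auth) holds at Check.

States satisfying locked → EX ¬auth: {Check, Prompt, Locked}.
States satisfying AG (locked → EX ¬auth): ∅.
Auth is reachable from Check and violates locked → EX ¬auth, so AG fails at Check.
Check ∉ Sat(AG (locked → EX ¬auth)).

Does not hold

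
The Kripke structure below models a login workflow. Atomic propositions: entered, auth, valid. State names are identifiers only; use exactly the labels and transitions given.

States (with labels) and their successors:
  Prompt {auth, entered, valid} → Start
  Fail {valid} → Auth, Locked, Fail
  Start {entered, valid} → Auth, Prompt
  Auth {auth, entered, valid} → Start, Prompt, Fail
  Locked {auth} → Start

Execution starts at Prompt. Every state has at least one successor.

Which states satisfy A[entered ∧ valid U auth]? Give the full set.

States satisfying entered ∧ valid: {Prompt, Start, Auth}.
States satisfying auth: {Prompt, Auth, Locked}.
States satisfying A[entered ∧ valid U auth]: {Prompt, Start, Auth, Locked}.

{Prompt, Start, Auth, Locked}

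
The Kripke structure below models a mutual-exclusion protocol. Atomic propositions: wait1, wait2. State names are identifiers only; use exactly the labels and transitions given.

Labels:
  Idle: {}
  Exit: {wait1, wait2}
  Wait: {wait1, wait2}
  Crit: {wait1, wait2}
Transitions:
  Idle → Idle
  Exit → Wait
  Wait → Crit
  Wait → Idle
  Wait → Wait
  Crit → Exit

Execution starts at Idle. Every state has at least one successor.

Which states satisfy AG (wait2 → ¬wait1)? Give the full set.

{Idle}

States satisfying wait2 → ¬wait1: {Idle}.
States satisfying AG (wait2 → ¬wait1): {Idle}.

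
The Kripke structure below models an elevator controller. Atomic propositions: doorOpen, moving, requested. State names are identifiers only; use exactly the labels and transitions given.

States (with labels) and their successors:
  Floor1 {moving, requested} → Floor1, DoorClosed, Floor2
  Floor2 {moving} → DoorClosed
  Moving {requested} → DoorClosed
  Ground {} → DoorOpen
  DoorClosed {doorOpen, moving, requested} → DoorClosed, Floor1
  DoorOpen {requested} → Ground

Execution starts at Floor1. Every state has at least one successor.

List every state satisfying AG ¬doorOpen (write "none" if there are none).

{Ground, DoorOpen}

States satisfying ¬doorOpen: {Floor1, Floor2, Moving, Ground, DoorOpen}.
States satisfying AG ¬doorOpen: {Ground, DoorOpen}.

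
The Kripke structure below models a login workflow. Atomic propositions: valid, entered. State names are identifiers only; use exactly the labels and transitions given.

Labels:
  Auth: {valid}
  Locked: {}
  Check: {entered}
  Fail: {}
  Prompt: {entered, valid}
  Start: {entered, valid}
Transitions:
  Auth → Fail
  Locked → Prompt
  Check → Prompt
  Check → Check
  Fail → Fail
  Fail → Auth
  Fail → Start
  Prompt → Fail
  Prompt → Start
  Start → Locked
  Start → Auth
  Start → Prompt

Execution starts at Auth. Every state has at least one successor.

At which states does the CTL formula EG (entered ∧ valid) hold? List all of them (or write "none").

States satisfying entered ∧ valid: {Prompt, Start}.
States satisfying EG (entered ∧ valid): {Prompt, Start}.

{Prompt, Start}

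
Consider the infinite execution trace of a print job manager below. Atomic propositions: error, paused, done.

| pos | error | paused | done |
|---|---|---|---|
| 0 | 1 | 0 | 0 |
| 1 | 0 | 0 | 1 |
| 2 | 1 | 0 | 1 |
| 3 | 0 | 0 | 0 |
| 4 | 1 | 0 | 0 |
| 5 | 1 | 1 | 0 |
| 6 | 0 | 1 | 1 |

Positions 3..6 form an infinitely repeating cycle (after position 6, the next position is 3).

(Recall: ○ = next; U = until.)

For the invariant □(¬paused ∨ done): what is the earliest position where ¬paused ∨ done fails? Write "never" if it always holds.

Check ¬paused ∨ done at each position in order: 0 ✓, 1 ✓, 2 ✓, 3 ✓, 4 ✓.
At position 5 the labels are {error, paused}, so ¬paused ∨ done is false there. This is the first violation.

5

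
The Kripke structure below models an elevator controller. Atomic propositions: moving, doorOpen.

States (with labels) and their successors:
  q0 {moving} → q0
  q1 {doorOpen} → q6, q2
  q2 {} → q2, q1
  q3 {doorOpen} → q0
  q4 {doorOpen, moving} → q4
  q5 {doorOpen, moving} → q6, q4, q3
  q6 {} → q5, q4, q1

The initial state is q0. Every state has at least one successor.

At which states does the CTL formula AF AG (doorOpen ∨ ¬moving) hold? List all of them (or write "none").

{q4}

States satisfying AG (doorOpen ∨ ¬moving): {q4}.
States satisfying AF AG (doorOpen ∨ ¬moving): {q4}.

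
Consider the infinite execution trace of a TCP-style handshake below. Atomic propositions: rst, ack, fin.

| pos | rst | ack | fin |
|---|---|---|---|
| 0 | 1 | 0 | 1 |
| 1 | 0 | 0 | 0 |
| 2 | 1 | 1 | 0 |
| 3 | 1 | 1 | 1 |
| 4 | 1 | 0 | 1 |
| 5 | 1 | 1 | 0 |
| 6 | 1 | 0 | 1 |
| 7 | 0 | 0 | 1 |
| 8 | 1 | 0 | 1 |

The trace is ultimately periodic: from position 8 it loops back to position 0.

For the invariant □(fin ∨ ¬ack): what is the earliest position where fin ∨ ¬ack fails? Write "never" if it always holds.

2

Check fin ∨ ¬ack at each position in order: 0 ✓, 1 ✓.
At position 2 the labels are {ack, rst}, so fin ∨ ¬ack is false there. This is the first violation.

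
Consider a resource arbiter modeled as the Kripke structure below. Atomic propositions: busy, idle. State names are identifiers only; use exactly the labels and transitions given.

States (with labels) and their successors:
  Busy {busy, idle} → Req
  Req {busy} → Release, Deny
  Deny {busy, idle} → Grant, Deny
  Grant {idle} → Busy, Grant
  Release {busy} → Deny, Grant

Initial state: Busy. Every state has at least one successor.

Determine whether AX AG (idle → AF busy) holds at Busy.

Violated

States satisfying AG (idle → AF busy): ∅.
States satisfying AX AG (idle → AF busy): ∅.
Busy ∉ Sat(AX AG (idle → AF busy)).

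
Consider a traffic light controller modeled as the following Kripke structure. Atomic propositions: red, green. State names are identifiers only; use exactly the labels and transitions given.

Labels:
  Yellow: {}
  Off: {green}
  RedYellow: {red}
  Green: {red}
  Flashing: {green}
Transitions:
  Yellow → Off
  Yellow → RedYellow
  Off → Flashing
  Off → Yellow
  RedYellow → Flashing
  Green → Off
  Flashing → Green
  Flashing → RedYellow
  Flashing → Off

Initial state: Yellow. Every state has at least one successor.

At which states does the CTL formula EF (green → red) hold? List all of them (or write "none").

States satisfying green → red: {Yellow, RedYellow, Green}.
States satisfying EF (green → red): {Yellow, Off, RedYellow, Green, Flashing}.

{Yellow, Off, RedYellow, Green, Flashing}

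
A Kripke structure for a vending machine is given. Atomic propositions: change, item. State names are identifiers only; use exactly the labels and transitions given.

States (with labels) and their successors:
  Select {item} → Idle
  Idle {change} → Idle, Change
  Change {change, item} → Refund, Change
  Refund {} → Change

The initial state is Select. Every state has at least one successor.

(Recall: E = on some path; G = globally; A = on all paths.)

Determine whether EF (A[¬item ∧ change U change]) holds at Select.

States satisfying A[¬item ∧ change U change]: {Idle, Change}.
States satisfying EF (A[¬item ∧ change U change]): {Select, Idle, Change, Refund}.
Some path from Select reaches a state where A[¬item ∧ change U change] holds.
Select ∈ Sat(EF (A[¬item ∧ change U change])).

Satisfied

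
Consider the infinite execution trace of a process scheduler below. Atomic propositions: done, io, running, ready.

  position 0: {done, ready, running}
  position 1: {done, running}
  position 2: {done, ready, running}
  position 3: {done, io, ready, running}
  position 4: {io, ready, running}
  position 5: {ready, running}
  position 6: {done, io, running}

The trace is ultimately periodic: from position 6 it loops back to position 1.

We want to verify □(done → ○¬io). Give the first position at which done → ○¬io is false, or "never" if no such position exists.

2

Check done → ○¬io at each position in order: 0 ✓, 1 ✓.
At position 2 the labels are {done, ready, running} and the next position 3 has {done, io, ready, running}, so done → ○¬io is false there. This is the first violation.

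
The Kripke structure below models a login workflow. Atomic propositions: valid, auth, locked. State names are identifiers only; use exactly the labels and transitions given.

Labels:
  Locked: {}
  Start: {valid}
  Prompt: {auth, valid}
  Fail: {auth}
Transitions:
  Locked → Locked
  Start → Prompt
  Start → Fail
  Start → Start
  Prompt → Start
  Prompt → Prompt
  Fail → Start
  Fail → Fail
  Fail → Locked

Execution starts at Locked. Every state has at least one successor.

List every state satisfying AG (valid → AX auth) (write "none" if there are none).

{Locked}

States satisfying valid → AX auth: {Locked, Fail}.
States satisfying AG (valid → AX auth): {Locked}.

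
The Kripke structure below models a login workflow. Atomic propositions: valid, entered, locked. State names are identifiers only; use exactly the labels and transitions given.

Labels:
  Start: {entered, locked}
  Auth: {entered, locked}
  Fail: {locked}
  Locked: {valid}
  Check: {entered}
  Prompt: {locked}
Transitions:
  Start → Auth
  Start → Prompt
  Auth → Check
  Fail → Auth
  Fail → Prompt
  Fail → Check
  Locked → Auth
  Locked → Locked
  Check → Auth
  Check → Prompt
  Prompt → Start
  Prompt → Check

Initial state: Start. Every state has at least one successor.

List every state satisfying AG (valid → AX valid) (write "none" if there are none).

States satisfying valid → AX valid: {Start, Auth, Fail, Check, Prompt}.
States satisfying AG (valid → AX valid): {Start, Auth, Fail, Check, Prompt}.

{Start, Auth, Fail, Check, Prompt}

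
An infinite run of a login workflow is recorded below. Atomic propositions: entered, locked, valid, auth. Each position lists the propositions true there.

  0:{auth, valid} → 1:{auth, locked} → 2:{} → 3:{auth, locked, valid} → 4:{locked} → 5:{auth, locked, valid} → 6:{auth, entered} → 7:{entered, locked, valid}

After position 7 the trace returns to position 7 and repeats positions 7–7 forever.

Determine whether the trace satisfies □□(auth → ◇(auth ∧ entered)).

Holds

□(auth → ◇(auth ∧ entered)) holds at every position 0..7, and those are all positions ever visited, so □□(auth → ◇(auth ∧ entered)) holds.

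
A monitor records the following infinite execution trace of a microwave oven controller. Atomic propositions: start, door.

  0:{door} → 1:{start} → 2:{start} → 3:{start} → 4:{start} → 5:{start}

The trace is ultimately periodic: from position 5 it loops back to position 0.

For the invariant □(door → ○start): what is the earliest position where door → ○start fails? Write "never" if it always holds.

never

door → ○start holds at every position 0..5, and those are all the positions the trace ever visits, so the invariant □(door → ○start) is never violated.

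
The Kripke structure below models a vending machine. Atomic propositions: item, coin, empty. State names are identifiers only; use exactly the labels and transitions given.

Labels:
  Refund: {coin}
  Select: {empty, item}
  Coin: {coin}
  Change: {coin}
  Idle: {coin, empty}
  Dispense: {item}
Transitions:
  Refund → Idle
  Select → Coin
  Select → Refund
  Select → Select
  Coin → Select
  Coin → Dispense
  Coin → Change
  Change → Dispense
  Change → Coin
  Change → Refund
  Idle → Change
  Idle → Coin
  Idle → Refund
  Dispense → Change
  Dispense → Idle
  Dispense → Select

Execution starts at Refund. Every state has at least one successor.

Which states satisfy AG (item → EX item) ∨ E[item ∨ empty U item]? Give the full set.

States satisfying item → EX item: {Refund, Select, Coin, Change, Idle, Dispense}.
States satisfying AG (item → EX item): {Refund, Select, Coin, Change, Idle, Dispense}.
States satisfying item ∨ empty: {Select, Idle, Dispense}.
States satisfying item: {Select, Dispense}.
States satisfying E[item ∨ empty U item]: {Select, Dispense}.
States satisfying AG (item → EX item) ∨ E[item ∨ empty U item]: {Refund, Select, Coin, Change, Idle, Dispense}.

{Refund, Select, Coin, Change, Idle, Dispense}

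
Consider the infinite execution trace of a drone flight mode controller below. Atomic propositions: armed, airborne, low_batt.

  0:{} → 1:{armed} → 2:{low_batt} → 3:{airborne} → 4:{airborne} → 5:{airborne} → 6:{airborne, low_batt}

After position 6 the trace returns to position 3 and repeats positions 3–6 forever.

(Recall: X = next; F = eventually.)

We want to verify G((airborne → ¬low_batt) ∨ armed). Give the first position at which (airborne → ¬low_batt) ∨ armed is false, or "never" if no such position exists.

6

Check (airborne → ¬low_batt) ∨ armed at each position in order: 0 ✓, 1 ✓, 2 ✓, 3 ✓, 4 ✓, 5 ✓.
At position 6 the labels are {airborne, low_batt}, so (airborne → ¬low_batt) ∨ armed is false there. This is the first violation.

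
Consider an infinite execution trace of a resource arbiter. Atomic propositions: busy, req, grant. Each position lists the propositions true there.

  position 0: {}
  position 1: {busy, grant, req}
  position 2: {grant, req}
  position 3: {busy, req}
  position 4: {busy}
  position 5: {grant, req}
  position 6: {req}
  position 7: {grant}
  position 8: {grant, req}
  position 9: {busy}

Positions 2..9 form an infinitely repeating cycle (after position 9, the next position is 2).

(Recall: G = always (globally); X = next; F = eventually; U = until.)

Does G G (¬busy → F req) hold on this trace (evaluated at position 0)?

G (¬busy → F req) holds at every position 0..9, and those are all positions ever visited, so G G (¬busy → F req) holds.

Yes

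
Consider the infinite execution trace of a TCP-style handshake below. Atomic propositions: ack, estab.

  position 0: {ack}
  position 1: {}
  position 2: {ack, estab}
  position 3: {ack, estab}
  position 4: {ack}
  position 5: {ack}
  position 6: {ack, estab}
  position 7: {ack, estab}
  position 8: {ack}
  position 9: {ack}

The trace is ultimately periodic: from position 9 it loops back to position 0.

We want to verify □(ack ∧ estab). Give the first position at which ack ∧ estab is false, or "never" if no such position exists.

At position 0 the labels are {ack}, so ack ∧ estab is false there. This is the first violation.

0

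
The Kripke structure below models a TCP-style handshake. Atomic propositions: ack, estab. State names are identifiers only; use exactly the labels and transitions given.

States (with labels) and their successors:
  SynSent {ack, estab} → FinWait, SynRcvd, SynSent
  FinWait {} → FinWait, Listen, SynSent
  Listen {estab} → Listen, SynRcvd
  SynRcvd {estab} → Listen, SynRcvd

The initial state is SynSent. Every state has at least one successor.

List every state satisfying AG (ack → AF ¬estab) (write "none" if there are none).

{Listen, SynRcvd}

States satisfying ack → AF ¬estab: {FinWait, Listen, SynRcvd}.
States satisfying AG (ack → AF ¬estab): {Listen, SynRcvd}.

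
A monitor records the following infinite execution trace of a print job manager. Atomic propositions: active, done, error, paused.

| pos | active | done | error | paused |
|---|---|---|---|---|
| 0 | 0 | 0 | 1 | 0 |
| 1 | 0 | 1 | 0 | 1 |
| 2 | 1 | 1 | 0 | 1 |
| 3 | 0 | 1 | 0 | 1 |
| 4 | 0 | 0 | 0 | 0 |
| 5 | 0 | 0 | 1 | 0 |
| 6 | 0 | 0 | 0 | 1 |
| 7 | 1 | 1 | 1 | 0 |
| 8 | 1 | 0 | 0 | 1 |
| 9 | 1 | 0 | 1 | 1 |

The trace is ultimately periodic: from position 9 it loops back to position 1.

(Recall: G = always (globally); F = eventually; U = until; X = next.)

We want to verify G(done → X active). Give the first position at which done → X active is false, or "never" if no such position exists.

2

Check done → X active at each position in order: 0 ✓, 1 ✓.
At position 2 the labels are {active, done, paused} and the next position 3 has {done, paused}, so done → X active is false there. This is the first violation.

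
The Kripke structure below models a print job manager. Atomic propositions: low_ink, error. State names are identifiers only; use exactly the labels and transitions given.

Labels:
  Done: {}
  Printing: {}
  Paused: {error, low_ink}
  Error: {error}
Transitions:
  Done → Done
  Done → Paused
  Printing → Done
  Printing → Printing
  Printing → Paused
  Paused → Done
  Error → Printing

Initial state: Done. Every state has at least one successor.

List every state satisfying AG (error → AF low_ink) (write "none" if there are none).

{Done, Printing, Paused}

States satisfying error → AF low_ink: {Done, Printing, Paused}.
States satisfying AG (error → AF low_ink): {Done, Printing, Paused}.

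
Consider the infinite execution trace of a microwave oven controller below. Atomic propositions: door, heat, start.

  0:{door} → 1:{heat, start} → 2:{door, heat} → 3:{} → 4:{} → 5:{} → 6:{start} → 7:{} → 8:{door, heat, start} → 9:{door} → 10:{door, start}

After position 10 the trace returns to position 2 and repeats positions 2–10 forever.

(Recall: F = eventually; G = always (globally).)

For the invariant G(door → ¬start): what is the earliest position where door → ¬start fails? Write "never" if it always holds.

8

Check door → ¬start at each position in order: 0 ✓, 1 ✓, 2 ✓, 3 ✓, 4 ✓, 5 ✓, 6 ✓, 7 ✓.
At position 8 the labels are {door, heat, start}, so door → ¬start is false there. This is the first violation.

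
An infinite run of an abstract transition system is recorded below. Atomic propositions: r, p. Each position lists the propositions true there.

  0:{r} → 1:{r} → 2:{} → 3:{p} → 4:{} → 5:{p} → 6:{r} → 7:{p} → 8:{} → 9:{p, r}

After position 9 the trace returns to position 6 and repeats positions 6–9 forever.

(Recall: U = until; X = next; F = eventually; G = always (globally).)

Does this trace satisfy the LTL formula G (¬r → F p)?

¬r → F p holds at every position 0..9, and those are all positions ever visited, so G (¬r → F p) holds.
Positions where ¬r holds: 2, 3, 4, 5, 7, 8.
Check F p at each: 2→ok, 3→ok, 4→ok, 5→ok, 7→ok, 8→ok.

Satisfied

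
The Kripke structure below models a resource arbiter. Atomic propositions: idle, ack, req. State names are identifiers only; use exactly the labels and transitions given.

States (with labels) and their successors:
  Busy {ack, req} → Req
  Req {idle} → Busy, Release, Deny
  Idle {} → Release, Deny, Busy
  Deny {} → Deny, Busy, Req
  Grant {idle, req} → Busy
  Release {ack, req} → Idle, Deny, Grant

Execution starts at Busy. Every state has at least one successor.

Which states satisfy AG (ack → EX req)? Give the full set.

States satisfying ack → EX req: {Req, Idle, Deny, Grant, Release}.
States satisfying AG (ack → EX req): ∅.

none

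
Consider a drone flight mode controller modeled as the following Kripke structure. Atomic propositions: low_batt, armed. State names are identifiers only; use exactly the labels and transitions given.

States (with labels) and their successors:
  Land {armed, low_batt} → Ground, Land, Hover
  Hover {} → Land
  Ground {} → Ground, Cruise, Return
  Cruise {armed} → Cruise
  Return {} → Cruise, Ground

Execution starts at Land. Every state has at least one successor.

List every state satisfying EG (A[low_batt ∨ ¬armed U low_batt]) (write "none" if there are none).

{Land, Hover}

States satisfying A[low_batt ∨ ¬armed U low_batt]: {Land, Hover}.
States satisfying EG (A[low_batt ∨ ¬armed U low_batt]): {Land, Hover}.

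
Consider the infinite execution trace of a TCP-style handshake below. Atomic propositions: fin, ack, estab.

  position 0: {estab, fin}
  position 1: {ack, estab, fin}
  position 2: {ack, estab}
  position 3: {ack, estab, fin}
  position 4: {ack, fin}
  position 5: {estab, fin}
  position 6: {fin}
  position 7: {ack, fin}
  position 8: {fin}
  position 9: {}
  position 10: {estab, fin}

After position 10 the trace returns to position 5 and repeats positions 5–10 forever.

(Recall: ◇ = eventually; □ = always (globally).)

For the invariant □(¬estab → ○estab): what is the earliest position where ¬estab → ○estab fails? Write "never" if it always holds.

6

Check ¬estab → ○estab at each position in order: 0 ✓, 1 ✓, 2 ✓, 3 ✓, 4 ✓, 5 ✓.
At position 6 the labels are {fin} and the next position 7 has {ack, fin}, so ¬estab → ○estab is false there. This is the first violation.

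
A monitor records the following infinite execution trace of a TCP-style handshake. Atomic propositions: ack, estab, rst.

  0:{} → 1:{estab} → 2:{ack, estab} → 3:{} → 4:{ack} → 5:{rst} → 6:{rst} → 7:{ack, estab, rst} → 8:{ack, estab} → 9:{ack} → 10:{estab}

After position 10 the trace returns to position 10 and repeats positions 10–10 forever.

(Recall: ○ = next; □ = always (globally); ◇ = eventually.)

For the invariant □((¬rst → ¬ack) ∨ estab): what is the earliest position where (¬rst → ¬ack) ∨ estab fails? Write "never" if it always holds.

4

Check (¬rst → ¬ack) ∨ estab at each position in order: 0 ✓, 1 ✓, 2 ✓, 3 ✓.
At position 4 the labels are {ack}, so (¬rst → ¬ack) ∨ estab is false there. This is the first violation.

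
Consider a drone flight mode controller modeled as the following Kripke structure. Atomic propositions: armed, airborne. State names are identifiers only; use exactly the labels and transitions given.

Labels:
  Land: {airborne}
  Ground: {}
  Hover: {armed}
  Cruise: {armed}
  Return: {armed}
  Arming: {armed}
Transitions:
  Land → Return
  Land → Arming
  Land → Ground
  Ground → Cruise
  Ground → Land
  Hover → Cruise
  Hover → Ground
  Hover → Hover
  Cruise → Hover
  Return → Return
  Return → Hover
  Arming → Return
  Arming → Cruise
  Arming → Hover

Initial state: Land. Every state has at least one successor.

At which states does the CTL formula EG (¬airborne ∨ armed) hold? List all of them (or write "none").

States satisfying ¬airborne ∨ armed: {Ground, Hover, Cruise, Return, Arming}.
States satisfying EG (¬airborne ∨ armed): {Ground, Hover, Cruise, Return, Arming}.

{Ground, Hover, Cruise, Return, Arming}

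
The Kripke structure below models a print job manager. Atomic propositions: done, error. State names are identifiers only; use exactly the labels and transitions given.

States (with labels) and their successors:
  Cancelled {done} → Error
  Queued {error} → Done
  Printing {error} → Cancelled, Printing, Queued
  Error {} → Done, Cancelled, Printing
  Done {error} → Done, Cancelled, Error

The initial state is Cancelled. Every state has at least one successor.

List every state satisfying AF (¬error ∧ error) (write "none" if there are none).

States satisfying ¬error ∧ error: ∅.
States satisfying AF (¬error ∧ error): ∅.

none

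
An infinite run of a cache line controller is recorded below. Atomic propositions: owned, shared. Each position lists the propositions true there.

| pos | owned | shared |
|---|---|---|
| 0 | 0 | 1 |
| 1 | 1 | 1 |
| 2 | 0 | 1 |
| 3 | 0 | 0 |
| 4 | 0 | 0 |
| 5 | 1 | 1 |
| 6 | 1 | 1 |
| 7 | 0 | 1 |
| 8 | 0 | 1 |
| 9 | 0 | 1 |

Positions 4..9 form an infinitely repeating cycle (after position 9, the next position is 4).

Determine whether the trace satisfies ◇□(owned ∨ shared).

□(owned ∨ shared) is false at every position 0..9, so it never becomes true and ◇□(owned ∨ shared) fails.

Does not hold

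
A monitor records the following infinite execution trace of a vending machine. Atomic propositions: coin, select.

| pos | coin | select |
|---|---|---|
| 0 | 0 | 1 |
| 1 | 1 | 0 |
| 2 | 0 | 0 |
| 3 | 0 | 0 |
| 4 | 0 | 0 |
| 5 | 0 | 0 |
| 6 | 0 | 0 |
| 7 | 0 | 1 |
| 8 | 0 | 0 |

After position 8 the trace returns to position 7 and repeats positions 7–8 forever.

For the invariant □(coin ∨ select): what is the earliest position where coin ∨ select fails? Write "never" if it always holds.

Check coin ∨ select at each position in order: 0 ✓, 1 ✓.
At position 2 the labels are {}, so coin ∨ select is false there. This is the first violation.

2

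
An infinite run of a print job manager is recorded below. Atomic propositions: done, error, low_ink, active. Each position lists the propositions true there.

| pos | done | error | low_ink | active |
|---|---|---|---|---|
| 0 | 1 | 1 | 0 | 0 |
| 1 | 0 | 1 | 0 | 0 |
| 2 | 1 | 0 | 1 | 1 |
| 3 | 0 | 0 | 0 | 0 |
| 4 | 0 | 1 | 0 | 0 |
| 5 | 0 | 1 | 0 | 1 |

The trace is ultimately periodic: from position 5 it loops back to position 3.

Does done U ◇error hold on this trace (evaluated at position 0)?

Satisfied

Walking from position 0: ◇error first holds at position 0, and done holds at every earlier position along the way, so done U ◇error holds.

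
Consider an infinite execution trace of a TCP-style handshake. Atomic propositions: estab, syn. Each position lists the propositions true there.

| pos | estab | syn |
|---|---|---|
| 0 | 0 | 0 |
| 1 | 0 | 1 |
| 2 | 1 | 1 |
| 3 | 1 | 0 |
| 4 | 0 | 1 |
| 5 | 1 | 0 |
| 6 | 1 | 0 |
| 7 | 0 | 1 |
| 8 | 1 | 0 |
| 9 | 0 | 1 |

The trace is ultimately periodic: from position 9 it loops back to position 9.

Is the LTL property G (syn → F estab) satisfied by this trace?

syn → F estab must hold at every position from 0 onward. It fails at position 9, so G (syn → F estab) is false.
Positions where syn holds: 1, 2, 4, 7, 9.
Check F estab at each: 1→ok, 2→ok, 4→ok, 7→ok, 9→fails.

Does not hold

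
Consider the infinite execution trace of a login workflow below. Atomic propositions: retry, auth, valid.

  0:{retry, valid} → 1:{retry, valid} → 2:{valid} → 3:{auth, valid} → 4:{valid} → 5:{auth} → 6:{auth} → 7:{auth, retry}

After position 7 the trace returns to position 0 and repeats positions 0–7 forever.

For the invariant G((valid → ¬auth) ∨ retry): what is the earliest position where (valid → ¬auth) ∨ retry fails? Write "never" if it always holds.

3

Check (valid → ¬auth) ∨ retry at each position in order: 0 ✓, 1 ✓, 2 ✓.
At position 3 the labels are {auth, valid}, so (valid → ¬auth) ∨ retry is false there. This is the first violation.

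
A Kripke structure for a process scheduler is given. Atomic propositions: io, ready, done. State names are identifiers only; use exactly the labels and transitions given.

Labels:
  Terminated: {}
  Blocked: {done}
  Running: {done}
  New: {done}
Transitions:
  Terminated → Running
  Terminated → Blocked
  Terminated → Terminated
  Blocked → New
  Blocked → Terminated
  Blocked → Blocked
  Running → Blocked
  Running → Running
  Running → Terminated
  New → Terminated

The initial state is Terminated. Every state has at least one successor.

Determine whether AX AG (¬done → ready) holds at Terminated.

Does not hold

States satisfying AG (¬done → ready): ∅.
States satisfying AX AG (¬done → ready): ∅.
Terminated ∉ Sat(AX AG (¬done → ready)).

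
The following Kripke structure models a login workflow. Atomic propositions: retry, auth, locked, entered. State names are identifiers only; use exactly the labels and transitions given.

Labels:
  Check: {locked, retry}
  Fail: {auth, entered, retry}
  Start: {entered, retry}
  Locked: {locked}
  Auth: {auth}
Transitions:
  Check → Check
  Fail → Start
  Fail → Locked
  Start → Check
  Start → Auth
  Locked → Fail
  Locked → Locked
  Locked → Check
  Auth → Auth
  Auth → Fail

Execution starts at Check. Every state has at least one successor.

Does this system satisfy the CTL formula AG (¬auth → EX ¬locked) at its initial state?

States satisfying ¬auth → EX ¬locked: {Fail, Start, Locked, Auth}.
States satisfying AG (¬auth → EX ¬locked): ∅.
Check is reachable from Check and violates ¬auth → EX ¬locked, so AG fails at Check.
Check ∉ Sat(AG (¬auth → EX ¬locked)).

Violated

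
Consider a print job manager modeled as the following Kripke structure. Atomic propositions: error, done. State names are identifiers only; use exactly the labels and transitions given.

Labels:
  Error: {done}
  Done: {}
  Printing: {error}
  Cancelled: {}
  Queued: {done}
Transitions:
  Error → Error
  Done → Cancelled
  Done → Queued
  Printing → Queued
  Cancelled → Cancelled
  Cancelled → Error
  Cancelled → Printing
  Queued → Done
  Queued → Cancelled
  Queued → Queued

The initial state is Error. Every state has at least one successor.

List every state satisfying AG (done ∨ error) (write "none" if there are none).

States satisfying done ∨ error: {Error, Printing, Queued}.
States satisfying AG (done ∨ error): {Error}.

{Error}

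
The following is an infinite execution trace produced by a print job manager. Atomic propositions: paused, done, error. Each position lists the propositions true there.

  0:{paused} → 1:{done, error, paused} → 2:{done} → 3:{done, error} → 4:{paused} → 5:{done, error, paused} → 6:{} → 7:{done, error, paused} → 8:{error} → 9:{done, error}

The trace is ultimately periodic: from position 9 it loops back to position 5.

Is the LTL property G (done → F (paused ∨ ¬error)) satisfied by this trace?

Yes

done → F (paused ∨ ¬error) holds at every position 0..9, and those are all positions ever visited, so G (done → F (paused ∨ ¬error)) holds.
Positions where done holds: 1, 2, 3, 5, 7, 9.
Check F (paused ∨ ¬error) at each: 1→ok, 2→ok, 3→ok, 5→ok, 7→ok, 9→ok.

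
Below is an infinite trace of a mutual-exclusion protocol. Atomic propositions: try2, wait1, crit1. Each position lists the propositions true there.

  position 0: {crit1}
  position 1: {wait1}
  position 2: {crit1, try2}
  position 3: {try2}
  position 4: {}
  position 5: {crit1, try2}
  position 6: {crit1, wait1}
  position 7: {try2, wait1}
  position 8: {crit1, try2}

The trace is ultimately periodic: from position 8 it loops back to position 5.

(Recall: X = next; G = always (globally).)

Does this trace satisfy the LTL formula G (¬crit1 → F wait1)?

Holds

¬crit1 → F wait1 holds at every position 0..8, and those are all positions ever visited, so G (¬crit1 → F wait1) holds.
Positions where ¬crit1 holds: 1, 3, 4, 7.
Check F wait1 at each: 1→ok, 3→ok, 4→ok, 7→ok.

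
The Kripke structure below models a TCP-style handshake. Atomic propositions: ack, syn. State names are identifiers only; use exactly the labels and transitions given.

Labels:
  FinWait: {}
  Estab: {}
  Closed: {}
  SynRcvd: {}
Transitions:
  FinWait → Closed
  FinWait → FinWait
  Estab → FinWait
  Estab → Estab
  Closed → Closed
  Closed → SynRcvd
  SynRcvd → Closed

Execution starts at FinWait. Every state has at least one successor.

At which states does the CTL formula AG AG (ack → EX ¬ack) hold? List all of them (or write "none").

States satisfying AG (ack → EX ¬ack): {FinWait, Estab, Closed, SynRcvd}.
States satisfying AG AG (ack → EX ¬ack): {FinWait, Estab, Closed, SynRcvd}.

{FinWait, Estab, Closed, SynRcvd}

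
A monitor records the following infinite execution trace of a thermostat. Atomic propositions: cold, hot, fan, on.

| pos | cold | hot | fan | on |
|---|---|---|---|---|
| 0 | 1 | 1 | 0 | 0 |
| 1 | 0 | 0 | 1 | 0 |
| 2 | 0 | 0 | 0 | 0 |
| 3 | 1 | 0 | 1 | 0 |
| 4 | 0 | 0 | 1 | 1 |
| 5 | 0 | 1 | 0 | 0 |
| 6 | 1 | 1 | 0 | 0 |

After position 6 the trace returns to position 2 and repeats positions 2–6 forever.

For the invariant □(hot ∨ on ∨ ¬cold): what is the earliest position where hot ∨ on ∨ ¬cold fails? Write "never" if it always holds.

Check hot ∨ on ∨ ¬cold at each position in order: 0 ✓, 1 ✓, 2 ✓.
At position 3 the labels are {cold, fan}, so hot ∨ on ∨ ¬cold is false there. This is the first violation.

3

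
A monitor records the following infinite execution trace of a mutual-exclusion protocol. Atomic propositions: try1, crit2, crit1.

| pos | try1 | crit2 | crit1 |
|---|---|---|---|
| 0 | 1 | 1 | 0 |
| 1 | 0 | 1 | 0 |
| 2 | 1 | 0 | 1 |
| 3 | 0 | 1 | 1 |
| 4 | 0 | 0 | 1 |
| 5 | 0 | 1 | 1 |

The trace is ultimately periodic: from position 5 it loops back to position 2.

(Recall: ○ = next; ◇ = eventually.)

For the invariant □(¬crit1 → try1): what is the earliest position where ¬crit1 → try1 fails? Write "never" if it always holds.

Check ¬crit1 → try1 at each position in order: 0 ✓.
At position 1 the labels are {crit2}, so ¬crit1 → try1 is false there. This is the first violation.

1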